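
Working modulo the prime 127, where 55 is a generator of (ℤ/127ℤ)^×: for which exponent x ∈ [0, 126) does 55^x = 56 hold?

Baby-step giant-step with m = ceil(sqrt(126)) = 12.
Baby table (55^j mod 127 for j=0..11):
  0:1  1:55  2:104  3:5  4:21  5:12  6:25  7:105
  8:60  9:125  10:17  11:46
Giant step factor: 55^(-12) ≡ 38 (mod 127).
Scan 56·38^i mod 127 for i = 0, 1, …:
  i=0: 56   i=1: 96   i=2: 92   i=3: 67
  i=4: 6   i=5: 101   i=6: 28   i=7: 48
  i=8: 46
Match at i=8, j=11: x = 8·12 + 11 = 107.

107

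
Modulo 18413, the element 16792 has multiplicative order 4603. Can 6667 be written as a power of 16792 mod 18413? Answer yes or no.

no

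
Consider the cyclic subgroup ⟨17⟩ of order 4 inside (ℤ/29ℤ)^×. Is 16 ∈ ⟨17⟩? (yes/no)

no

⟨17⟩ has order 4; its elements mod 29 are {1, 12, 17, 28}.
16 is not in this set.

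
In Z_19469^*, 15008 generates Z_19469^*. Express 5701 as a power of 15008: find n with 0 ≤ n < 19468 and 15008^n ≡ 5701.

14954

Baby-step giant-step with m = ceil(sqrt(19468)) = 140.
Baby table (15008^j mod 19469 for j=0..139):
  0:1  1:15008  2:3203  3:1663  4:18515  5:11552  6:971  7:9956
  8:14542  9:18315  10:8178  11:2848  12:8329  13:10652  14:5257  15:8668
  16:16955  17:810  18:7824  19:5053  20:3669  21:6020  22:12000  23:7750
  24:4194  25:275  26:19241  27:4720  28:9538  29:10216  30:3353  31:13928
  32:12240  33:7905  34:13623  35:10015  36:4440  37:12602  38:8950  39:4969
  40:8482  41:9534  42:8591  43:10010  44:7276  45:16056  46:635  47:9739
  48:9129  49:4679  50:17218  51:15176  52:13046  53:14104  54:5864  55:7032
  56:14276  57:17332  58:12816  59:8277  60:8996  61:13922  62:68  63:8156
  64:3645  65:15739  66:13004  67:6776  68:7621  69:15062  70:15406  71:18873
  72:10972  73:18443  74:1771  75:3983  76:7034  77:5354  78:4269  79:16142
  80:6369  81:12631  82:15864  83:511  84:17771  85:1337  86:12626  87:18700
  88:3965  89:9456  90:6107  91:13273  92:13845  93:12592  94:14622  95:11877
  96:11321  97:19074  98:9885  99:300  100:5061  101:6919  102:12175  103:5835
  104:118  105:18734  106:8043  107:1544  108:4242  109:306  110:17233  111:6668
  112:2684  113:111  114:11023  115:5091  116:9372  117:10920  118:16787  119:10436
  120:14852  121:17704  122:8189  123:12184  124:4624  125:9476  126:14232  127:18926
  128:8167  129:12981  130:12034  131:11828  132:15751  133:17879  134:6274  135:8108
  136:3614  137:17747  138:11056  139:13630
Giant step factor: 15008^(-140) ≡ 592 (mod 19469).
Scan 5701·592^i mod 19469 for i = 0, 1, …:
  i=0: 5701   i=1: 6855   i=2: 8608   i=3: 14527
  i=4: 14155   i=5: 8090   i=6: 19375   i=7: 2759
  i=8: 17401   i=9: 2291     …   i=105: 2814
  i=106: 11023
Match at i=106, j=114: n = 106·140 + 114 = 14954.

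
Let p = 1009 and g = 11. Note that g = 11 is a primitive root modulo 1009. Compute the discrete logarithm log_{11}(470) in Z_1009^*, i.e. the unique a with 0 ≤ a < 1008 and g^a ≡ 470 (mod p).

Baby-step giant-step with m = ceil(sqrt(1008)) = 32.
Baby table (11^j mod 1009 for j=0..31):
  0:1  1:11  2:121  3:322  4:515  5:620  6:766  7:354
  8:867  9:456  10:980  11:690  12:527  13:752  14:200  15:182
  16:993  17:833  18:82  19:902  20:841  21:170  22:861  23:390
  24:254  25:776  26:464  27:59  28:649  29:76  30:836  31:115
Giant step factor: 11^(-32) ≡ 942 (mod 1009).
Scan 470·942^i mod 1009 for i = 0, 1, …:
  i=0: 470   i=1: 798   i=2: 11
Match at i=2, j=1: a = 2·32 + 1 = 65.

65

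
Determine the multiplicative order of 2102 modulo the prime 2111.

422

The order of 2102 must divide p − 1 = 2110 = 2 · 5 · 211.
Divisors: 1, 2, 5, 10, 211, 422, 1055, 2110.
Check each in increasing order: 2102^1 ≡ 2102;  2102^2 ≡ 81;  2102^5 ≡ 59;  2102^10 ≡ 1370;  2102^211 ≡ 2110;  2102^422 ≡ 1.
Smallest exponent giving 1 is 422.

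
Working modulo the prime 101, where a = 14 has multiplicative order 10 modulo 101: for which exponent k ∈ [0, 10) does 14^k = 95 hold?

2

Successive powers of 14 modulo 101:
  14^0=1  14^1=14  14^2=95
So 14^2 ≡ 95 (mod 101), giving k = 2.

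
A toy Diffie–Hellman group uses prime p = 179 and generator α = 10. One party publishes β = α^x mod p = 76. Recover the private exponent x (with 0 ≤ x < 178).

172

Baby-step giant-step with m = ceil(sqrt(178)) = 14.
Baby table (10^j mod 179 for j=0..13):
  0:1  1:10  2:100  3:105  4:155  5:118  6:106  7:165
  8:39  9:32  10:141  11:157  12:138  13:127
Giant step factor: 10^(-14) ≡ 158 (mod 179).
Scan 76·158^i mod 179 for i = 0, 1, …:
  i=0: 76   i=1: 15   i=2: 43   i=3: 171
  i=4: 168   i=5: 52   i=6: 161   i=7: 20
  i=8: 117   i=9: 49   i=10: 45   i=11: 129
  i=12: 155
Match at i=12, j=4: x = 12·14 + 4 = 172.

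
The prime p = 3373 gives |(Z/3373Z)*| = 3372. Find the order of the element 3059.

The order of 3059 must divide p − 1 = 3372 = 2^2 · 3 · 281.
Divisors: 1, 2, 3, 4, 6, 12, 281, 562, 843, 1124, 1686, 3372.
Check each in increasing order: 3059^1 ≡ 3059;  3059^2 ≡ 779;  3059^3 ≡ 1623;  3059^4 ≡ 3074;  3059^6 ≡ 3189;  3059^12 ≡ 126;  3059^281 ≡ 1953;  3059^562 ≡ 2719;  3059^843 ≡ 1105;  3059^1124 ≡ 2718;  3059^1686 ≡ 3372;  3059^3372 ≡ 1.
Smallest exponent giving 1 is 3372.

3372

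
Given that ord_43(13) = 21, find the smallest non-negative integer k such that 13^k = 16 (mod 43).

Successive powers of 13 modulo 43:
  13^0=1  13^1=13  13^2=40  13^3=4  13^4=9  13^5=31
  13^6=16
So 13^6 ≡ 16 (mod 43), giving k = 6.

6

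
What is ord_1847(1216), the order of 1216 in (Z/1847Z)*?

The order of 1216 must divide p − 1 = 1846 = 2 · 13 · 71.
Divisors: 1, 2, 13, 26, 71, 142, 923, 1846.
Check each in increasing order: 1216^1 ≡ 1216;  1216^2 ≡ 1056;  1216^13 ≡ 391;  1216^26 ≡ 1427;  1216^71 ≡ 909;  1216^142 ≡ 672;  1216^923 ≡ 1846;  1216^1846 ≡ 1.
Smallest exponent giving 1 is 1846.

1846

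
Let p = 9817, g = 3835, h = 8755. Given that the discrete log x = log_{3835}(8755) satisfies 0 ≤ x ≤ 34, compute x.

3

Compute 3835^0 mod 9817 = 1, then multiply by 3835 repeatedly:
  3835^0=1  3835^1=3835  3835^2=1359  3835^3=8755
Found 8755 at exponent 3.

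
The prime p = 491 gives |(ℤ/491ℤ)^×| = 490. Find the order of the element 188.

490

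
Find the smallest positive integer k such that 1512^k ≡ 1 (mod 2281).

2280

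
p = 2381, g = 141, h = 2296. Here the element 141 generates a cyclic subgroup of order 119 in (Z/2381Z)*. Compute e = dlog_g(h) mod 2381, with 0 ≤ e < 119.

Baby-step giant-step with m = ceil(sqrt(119)) = 11.
Baby table (141^j mod 2381 for j=0..10):
  0:1  1:141  2:833  3:784  4:1018  5:678  6:358  7:477
  8:589  9:2095  10:151
Giant step factor: 141^(-11) ≡ 1225 (mod 2381).
Scan 2296·1225^i mod 2381 for i = 0, 1, …:
  i=0: 2296   i=1: 639   i=2: 1807   i=3: 1626
  i=4: 1334   i=5: 784
Match at i=5, j=3: e = 5·11 + 3 = 58.

58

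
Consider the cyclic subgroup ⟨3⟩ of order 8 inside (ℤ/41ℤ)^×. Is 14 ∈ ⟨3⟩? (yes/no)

yes

⟨3⟩ has order 8; its elements mod 41 are {1, 3, 9, 14, 27, 32, 38, 40}.
14 is in this set.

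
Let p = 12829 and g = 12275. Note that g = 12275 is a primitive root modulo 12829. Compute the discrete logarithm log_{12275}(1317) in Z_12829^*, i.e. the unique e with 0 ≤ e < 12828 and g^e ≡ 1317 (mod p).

4582

Baby-step giant-step with m = ceil(sqrt(12828)) = 114.
Baby table (12275^j mod 12829 for j=0..113):
  0:1  1:12275  2:11849  3:4102  4:11054  5:8346  6:7585  7:5822
  8:7520  9:3345  10:7075  11:6124  12:6989  13:2452  14:1466  15:8892
  16:168  17:9560  18:2137  19:9199  20:9696  21:3767  22:4209  23:3092
  24:6118  25:10313  26:8332  27:2512  28:6713  29:1408  30:2537  31:5692
  32:2566  33:2455  34:12633  35:5952  36:12474  37:4235  38:1517  39:6296
  40:1504  41:669  42:1415  43:11488  44:11661  45:5622  46:2859  47:6910
  48:7731  49:1912  50:5559  51:12103  52:4505  53:5885  54:11105  55:5750
  56:8921  57:9760  58:6798  59:5634  60:9040  61:7979  62:5639  63:6270
  64:3079  65:491  66:10224  67:6322  68:12758  69:847  70:5435  71:3825
  72:10564  73:10397  74:283  75:9995  76:4898  77:6256  78:10835  79:1382
  80:4112  81:5514  82:11375  83:10118  84:901  85:1177  86:2221  87:1150
  88:4350  89:1952  90:9057  91:11390  92:1808  93:11859  94:11391  95:1254
  96:10879  97:2664  98:12308  99:6396  100:10249  101:5301  102:1087  103:765
  104:12376  105:7211  106:7754  107:1999  108:8677  109:3817  110:2167  111:5408
  112:5954  113:11366
Giant step factor: 12275^(-114) ≡ 5391 (mod 12829).
Scan 1317·5391^i mod 12829 for i = 0, 1, …:
  i=0: 1317   i=1: 5510   i=2: 5275   i=3: 8461
  i=4: 6156   i=5: 11202   i=6: 3879   i=7: 419
  i=8: 925   i=9: 9023     …   i=39: 5041
  i=40: 4209
Match at i=40, j=22: e = 40·114 + 22 = 4582.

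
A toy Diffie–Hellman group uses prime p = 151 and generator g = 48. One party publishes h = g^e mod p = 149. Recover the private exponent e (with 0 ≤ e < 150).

145

Baby-step giant-step with m = ceil(sqrt(150)) = 13.
Baby table (48^j mod 151 for j=0..12):
  0:1  1:48  2:39  3:60  4:11  5:75  6:127  7:56
  8:121  9:70  10:38  11:12  12:123
Giant step factor: 48^(-13) ≡ 141 (mod 151).
Scan 149·141^i mod 151 for i = 0, 1, …:
  i=0: 149   i=1: 20   i=2: 102   i=3: 37
  i=4: 83   i=5: 76   i=6: 146   i=7: 50
  i=8: 104   i=9: 17   i=10: 132   i=11: 39
Match at i=11, j=2: e = 11·13 + 2 = 145.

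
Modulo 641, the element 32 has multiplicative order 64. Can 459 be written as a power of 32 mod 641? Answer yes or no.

no

459 ∈ ⟨32⟩ iff 459^64 ≡ 1 (mod 641), since |⟨32⟩| = 64.
459^64 mod 641 = 472.
Since 472 ≠ 1, 459 does not lie in the subgroup.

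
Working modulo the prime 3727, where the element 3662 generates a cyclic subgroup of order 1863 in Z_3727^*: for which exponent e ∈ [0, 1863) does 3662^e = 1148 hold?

Baby-step giant-step with m = ceil(sqrt(1863)) = 44.
Baby table (3662^j mod 3727 for j=0..43):
  0:1  1:3662  2:498  3:1173  4:2022  5:2742  6:666  7:1434
  8:3692  9:2275  10:1205  11:3669  12:43  13:932  14:2779  15:1988
  16:1225  17:2369  18:2549  19:2030  20:2222  21:923  22:3364  23:1233
  24:1849  25:2806  26:233  27:3490  28:497  29:1238  30:1524  31:1569
  32:2371  33:2419  34:3026  35:841  36:1240  37:1394  38:2565  39:990
  40:2736  41:1056  42:2173  43:381
Giant step factor: 3662^(-44) ≡ 2221 (mod 3727).
Scan 1148·2221^i mod 3727 for i = 0, 1, …:
  i=0: 1148   i=1: 440   i=2: 766   i=3: 1774
  i=4: 615   i=5: 1833   i=6: 1209   i=7: 1749
  i=8: 995   i=9: 3511     …   i=37: 1475
  i=38: 3669
Match at i=38, j=11: e = 38·44 + 11 = 1683.

1683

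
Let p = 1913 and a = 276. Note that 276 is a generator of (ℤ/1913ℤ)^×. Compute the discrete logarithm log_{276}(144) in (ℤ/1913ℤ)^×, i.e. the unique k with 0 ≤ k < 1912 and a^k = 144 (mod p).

1614

Baby-step giant-step with m = ceil(sqrt(1912)) = 44.
Baby table (276^j mod 1913 for j=0..43):
  0:1  1:276  2:1569  3:706  4:1643  5:87  6:1056  7:680
  8:206  9:1379  10:1830  11:48  12:1770  13:705  14:1367  15:431
  16:350  17:950  18:119  19:323  20:1150  21:1755  22:391  23:788
  24:1319  25:574  26:1558  27:1496  28:1601  29:1886  30:200  31:1636
  32:68  33:1551  34:1477  35:183  36:770  37:177  38:1027  39:328
  40:617  41:35  42:95  43:1351
Giant step factor: 276^(-44) ≡ 385 (mod 1913).
Scan 144·385^i mod 1913 for i = 0, 1, …:
  i=0: 144   i=1: 1876   i=2: 1059   i=3: 246
  i=4: 973   i=5: 1570   i=6: 1855   i=7: 626
  i=8: 1885   i=9: 698     …   i=35: 721
  i=36: 200
Match at i=36, j=30: k = 36·44 + 30 = 1614.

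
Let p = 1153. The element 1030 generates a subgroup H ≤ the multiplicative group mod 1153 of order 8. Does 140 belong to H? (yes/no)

⟨1030⟩ has order 8; its elements mod 1153 are {1, 75, 123, 140, 1013, 1030, 1078, 1152}.
140 is in this set.

yes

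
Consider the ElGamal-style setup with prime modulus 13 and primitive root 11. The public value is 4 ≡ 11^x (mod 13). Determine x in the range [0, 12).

Successive powers of 11 modulo 13:
  11^0=1  11^1=11  11^2=4
So 11^2 ≡ 4 (mod 13), giving x = 2.

2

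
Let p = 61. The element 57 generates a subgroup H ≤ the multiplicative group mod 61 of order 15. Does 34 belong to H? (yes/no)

yes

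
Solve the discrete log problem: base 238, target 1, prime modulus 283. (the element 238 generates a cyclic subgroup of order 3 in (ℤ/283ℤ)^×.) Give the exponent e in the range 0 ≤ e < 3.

Successive powers of 238 modulo 283:
  238^0=1
So 238^0 ≡ 1 (mod 283), giving e = 0.

0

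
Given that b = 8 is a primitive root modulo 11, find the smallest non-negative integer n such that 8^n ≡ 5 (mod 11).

8

Successive powers of 8 modulo 11:
  8^0=1  8^1=8  8^2=9  8^3=6  8^4=4  8^5=10
  8^6=3  8^7=2  8^8=5
So 8^8 ≡ 5 (mod 11), giving n = 8.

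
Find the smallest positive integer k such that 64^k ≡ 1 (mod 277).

46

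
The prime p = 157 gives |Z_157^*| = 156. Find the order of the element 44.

78

The order of 44 must divide p − 1 = 156 = 2^2 · 3 · 13.
Divisors: 1, 2, 3, 4, 6, 12, 13, 26, 39, 52, 78, 156.
Check each in increasing order: 44^1 ≡ 44;  44^2 ≡ 52;  44^3 ≡ 90;  44^4 ≡ 35;  44^6 ≡ 93;  44^12 ≡ 14;  44^13 ≡ 145;  44^26 ≡ 144;  44^39 ≡ 156;  44^52 ≡ 12;  44^78 ≡ 1.
Smallest exponent giving 1 is 78.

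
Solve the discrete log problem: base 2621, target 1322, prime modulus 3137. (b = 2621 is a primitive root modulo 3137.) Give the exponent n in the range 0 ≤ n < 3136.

Baby-step giant-step with m = ceil(sqrt(3136)) = 56.
Baby table (2621^j mod 3137 for j=0..55):
  0:1  1:2621  2:2748  3:3093  4:745  5:1431  6:1936  7:1727
  8:2913  9:2652  10:2437  11:445  12:2518  13:2567  14:2379  15:2140
  16:3121  17:1982  18:3087  19:704  20:628  21:2200  22:394  23:601
  24:447  25:1486  26:1789  27:2291  28:493  29:2846  30:2717  31:267
  32:256  33:2795  34:800  35:1284  36:2500  37:2444  38:3107  39:2932
  40:2259  41:1320  42:2746  43:988  44:1523  45:1519  46:446  47:2002
  48:2178  49:2335  50:2885  51:1415  52:781  53:1677  54:480  55:143
Giant step factor: 2621^(-56) ≡ 893 (mod 3137).
Scan 1322·893^i mod 3137 for i = 0, 1, …:
  i=0: 1322   i=1: 1034   i=2: 1084   i=3: 1816
  i=4: 2996   i=5: 2704   i=6: 2319   i=7: 447
Match at i=7, j=24: n = 7·56 + 24 = 416.

416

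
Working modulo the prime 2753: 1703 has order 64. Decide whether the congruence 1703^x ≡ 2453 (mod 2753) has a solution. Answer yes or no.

2453 ∈ ⟨1703⟩ iff 2453^64 ≡ 1 (mod 2753), since |⟨1703⟩| = 64.
2453^64 mod 2753 = 960.
Since 960 ≠ 1, 2453 does not lie in the subgroup.

no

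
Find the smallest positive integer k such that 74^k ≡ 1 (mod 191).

190

The order of 74 must divide p − 1 = 190 = 2 · 5 · 19.
Divisors: 1, 2, 5, 10, 19, 38, 95, 190.
Check each in increasing order: 74^1 ≡ 74;  74^2 ≡ 128;  74^5 ≡ 139;  74^10 ≡ 30;  74^19 ≡ 7;  74^38 ≡ 49;  74^95 ≡ 190;  74^190 ≡ 1.
Smallest exponent giving 1 is 190.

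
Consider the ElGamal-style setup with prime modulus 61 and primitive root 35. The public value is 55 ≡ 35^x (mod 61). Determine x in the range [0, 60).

Baby-step giant-step with m = ceil(sqrt(60)) = 8.
Baby table (35^j mod 61 for j=0..7):
  0:1  1:35  2:5  3:53  4:25  5:21  6:3  7:44
Giant step factor: 35^(-8) ≡ 57 (mod 61).
Scan 55·57^i mod 61 for i = 0, 1, …:
  i=0: 55   i=1: 24   i=2: 26   i=3: 18
  i=4: 50   i=5: 44
Match at i=5, j=7: x = 5·8 + 7 = 47.

47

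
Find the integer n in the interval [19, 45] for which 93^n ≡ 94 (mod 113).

Compute 93^19 mod 113 = 79, then multiply by 93 repeatedly:
  93^19=79  93^20=2  93^21=73  93^22=9  93^23=46
  93^24=97  93^25=94
Found 94 at exponent 25.

25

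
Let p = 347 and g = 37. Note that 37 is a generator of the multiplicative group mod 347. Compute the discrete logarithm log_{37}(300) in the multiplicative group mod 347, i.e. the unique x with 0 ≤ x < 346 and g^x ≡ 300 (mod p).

Baby-step giant-step with m = ceil(sqrt(346)) = 19.
Baby table (37^j mod 347 for j=0..18):
  0:1  1:37  2:328  3:338  4:14  5:171  6:81  7:221
  8:196  9:312  10:93  11:318  12:315  13:204  14:261  15:288
  16:246  17:80  18:184
Giant step factor: 37^(-19) ≡ 92 (mod 347).
Scan 300·92^i mod 347 for i = 0, 1, …:
  i=0: 300   i=1: 187   i=2: 201   i=3: 101
  i=4: 270   i=5: 203   i=6: 285   i=7: 195
  i=8: 243   i=9: 148   i=10: 83   i=11: 2
  i=12: 184
Match at i=12, j=18: x = 12·19 + 18 = 246.

246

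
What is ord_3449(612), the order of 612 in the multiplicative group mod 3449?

862

The order of 612 must divide p − 1 = 3448 = 2^3 · 431.
Divisors: 1, 2, 4, 8, 431, 862, 1724, 3448.
Check each in increasing order: 612^1 ≡ 612;  612^2 ≡ 2052;  612^4 ≡ 2924;  612^8 ≡ 3154;  612^431 ≡ 3448;  612^862 ≡ 1.
Smallest exponent giving 1 is 862.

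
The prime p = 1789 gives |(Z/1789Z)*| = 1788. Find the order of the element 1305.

The order of 1305 must divide p − 1 = 1788 = 2^2 · 3 · 149.
Divisors: 1, 2, 3, 4, 6, 12, 149, 298, 447, 596, 894, 1788.
Check each in increasing order: 1305^1 ≡ 1305;  1305^2 ≡ 1686;  1305^3 ≡ 1549;  1305^4 ≡ 1664;  1305^6 ≡ 352;  1305^12 ≡ 463;  1305^149 ≡ 1788;  1305^298 ≡ 1.
Smallest exponent giving 1 is 298.

298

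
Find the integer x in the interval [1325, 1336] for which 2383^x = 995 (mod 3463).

Compute 2383^1325 mod 3463 = 3398, then multiply by 2383 repeatedly:
  2383^1325=3398  2383^1326=940  2383^1327=2922  2383^1328=2496  2383^1329=1997
  2383^1330=689  2383^1331=425  2383^1332=1579  2383^1333=1939  2383^1334=995
Found 995 at exponent 1334.

1334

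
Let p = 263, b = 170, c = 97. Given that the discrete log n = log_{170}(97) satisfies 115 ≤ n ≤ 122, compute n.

117

Compute 170^115 mod 263 = 251, then multiply by 170 repeatedly:
  170^115=251  170^116=64  170^117=97
Found 97 at exponent 117.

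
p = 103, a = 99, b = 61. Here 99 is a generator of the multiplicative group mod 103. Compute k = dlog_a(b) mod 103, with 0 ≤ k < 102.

12

Baby-step giant-step with m = ceil(sqrt(102)) = 11.
Baby table (99^j mod 103 for j=0..10):
  0:1  1:99  2:16  3:39  4:50  5:6  6:79  7:96
  8:28  9:94  10:36
Giant step factor: 99^(-11) ≡ 5 (mod 103).
Scan 61·5^i mod 103 for i = 0, 1, …:
  i=0: 61   i=1: 99
Match at i=1, j=1: k = 1·11 + 1 = 12.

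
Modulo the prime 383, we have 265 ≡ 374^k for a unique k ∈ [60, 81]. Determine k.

70

Compute 374^60 mod 383 = 19, then multiply by 374 repeatedly:
  374^60=19  374^61=212  374^62=7  374^63=320  374^64=184
  374^65=259  374^66=350  374^67=297  374^68=8  374^69=311
  374^70=265
Found 265 at exponent 70.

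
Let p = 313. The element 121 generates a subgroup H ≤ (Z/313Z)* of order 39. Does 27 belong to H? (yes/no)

yes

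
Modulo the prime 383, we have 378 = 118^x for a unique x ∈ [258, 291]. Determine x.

280

Compute 118^258 mod 383 = 62, then multiply by 118 repeatedly:
  118^258=62  118^259=39  118^260=6  118^261=325  118^262=50
  118^263=155  118^264=289  118^265=15  118^266=238  118^267=125
  118^268=196  118^269=148  118^270=229  118^271=212  118^272=121
  118^273=107  118^274=370  118^275=381  118^276=147  118^277=111
  118^278=76  118^279=159  118^280=378
Found 378 at exponent 280.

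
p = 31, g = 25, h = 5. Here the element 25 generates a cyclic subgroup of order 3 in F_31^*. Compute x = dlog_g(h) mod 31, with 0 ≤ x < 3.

Successive powers of 25 modulo 31:
  25^0=1  25^1=25  25^2=5
So 25^2 ≡ 5 (mod 31), giving x = 2.

2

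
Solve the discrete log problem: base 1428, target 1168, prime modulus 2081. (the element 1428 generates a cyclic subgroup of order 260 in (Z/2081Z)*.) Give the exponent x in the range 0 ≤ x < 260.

178

Baby-step giant-step with m = ceil(sqrt(260)) = 17.
Baby table (1428^j mod 2081 for j=0..16):
  0:1  1:1428  2:1885  3:1047  4:958  5:807  6:1603  7:2065
  8:43  9:1055  10:1977  11:1320  12:1655  13:1405  14:256  15:1393
  16:1849
Giant step factor: 1428^(-17) ≡ 519 (mod 2081).
Scan 1168·519^i mod 2081 for i = 0, 1, …:
  i=0: 1168   i=1: 621   i=2: 1825   i=3: 320
  i=4: 1681   i=5: 500   i=6: 1456   i=7: 261
  i=8: 194   i=9: 798   i=10: 43
Match at i=10, j=8: x = 10·17 + 8 = 178.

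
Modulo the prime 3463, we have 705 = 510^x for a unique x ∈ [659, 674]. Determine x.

665

Compute 510^659 mod 3463 = 2195, then multiply by 510 repeatedly:
  510^659=2195  510^660=901  510^661=2394  510^662=1964  510^663=833
  510^664=2344  510^665=705
Found 705 at exponent 665.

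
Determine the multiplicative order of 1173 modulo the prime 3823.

42

The order of 1173 must divide p − 1 = 3822 = 2 · 3 · 7^2 · 13.
Divisors: 1, 2, 3, 6, 7, 13, 14, 21, 26, 39, 42, 49, 78, 91, 98, 147, 182, 273, 294, 546, 637, 1274, 1911, 3822.
Check each in increasing order: 1173^1 ≡ 1173;  1173^2 ≡ 3472;  1173^3 ≡ 1161;  1173^6 ≡ 2225;  1173^7 ≡ 2639;  1173^13 ≡ 3470;  1173^14 ≡ 2638;  1173^21 ≡ 3822;  1173^26 ≡ 2273;  1173^39 ≡ 461;  1173^42 ≡ 1.
Smallest exponent giving 1 is 42.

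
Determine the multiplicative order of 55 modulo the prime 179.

The order of 55 must divide p − 1 = 178 = 2 · 89.
Divisors: 1, 2, 89, 178.
Check each in increasing order: 55^1 ≡ 55;  55^2 ≡ 161;  55^89 ≡ 178;  55^178 ≡ 1.
Smallest exponent giving 1 is 178.

178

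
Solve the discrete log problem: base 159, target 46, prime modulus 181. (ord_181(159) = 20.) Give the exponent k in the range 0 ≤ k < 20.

Successive powers of 159 modulo 181:
  159^0=1  159^1=159  159^2=122  159^3=31  159^4=42  159^5=162
  159^6=56  159^7=35  159^8=135  159^9=107  159^10=180  159^11=22
  159^12=59  159^13=150  159^14=139  159^15=19  159^16=125  159^17=146
  159^18=46
So 159^18 ≡ 46 (mod 181), giving k = 18.

18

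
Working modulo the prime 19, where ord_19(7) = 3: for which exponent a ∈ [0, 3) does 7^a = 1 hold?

0

Successive powers of 7 modulo 19:
  7^0=1
So 7^0 ≡ 1 (mod 19), giving a = 0.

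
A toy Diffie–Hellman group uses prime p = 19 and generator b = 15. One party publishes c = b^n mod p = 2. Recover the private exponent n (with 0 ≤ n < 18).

5

Successive powers of 15 modulo 19:
  15^0=1  15^1=15  15^2=16  15^3=12  15^4=9  15^5=2
So 15^5 ≡ 2 (mod 19), giving n = 5.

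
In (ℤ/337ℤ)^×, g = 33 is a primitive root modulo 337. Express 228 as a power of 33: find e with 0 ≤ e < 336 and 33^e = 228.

43

Baby-step giant-step with m = ceil(sqrt(336)) = 19.
Baby table (33^j mod 337 for j=0..18):
  0:1  1:33  2:78  3:215  4:18  5:257  6:56  7:163
  8:324  9:245  10:334  11:238  12:103  13:29  14:283  15:240
  16:169  17:185  18:39
Giant step factor: 33^(-19) ≡ 116 (mod 337).
Scan 228·116^i mod 337 for i = 0, 1, …:
  i=0: 228   i=1: 162   i=2: 257
Match at i=2, j=5: e = 2·19 + 5 = 43.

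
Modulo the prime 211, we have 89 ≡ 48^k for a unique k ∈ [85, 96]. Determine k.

Compute 48^85 mod 211 = 32, then multiply by 48 repeatedly:
  48^85=32  48^86=59  48^87=89
Found 89 at exponent 87.

87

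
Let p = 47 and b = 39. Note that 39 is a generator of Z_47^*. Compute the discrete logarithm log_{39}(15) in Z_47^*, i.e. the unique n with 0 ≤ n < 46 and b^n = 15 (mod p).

Baby-step giant-step with m = ceil(sqrt(46)) = 7.
Baby table (39^j mod 47 for j=0..6):
  0:1  1:39  2:17  3:5  4:7  5:38  6:25
Giant step factor: 39^(-7) ≡ 43 (mod 47).
Scan 15·43^i mod 47 for i = 0, 1, …:
  i=0: 15   i=1: 34   i=2: 5
Match at i=2, j=3: n = 2·7 + 3 = 17.

17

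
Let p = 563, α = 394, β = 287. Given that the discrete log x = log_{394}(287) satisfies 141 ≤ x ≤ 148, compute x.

143

Compute 394^141 mod 563 = 550, then multiply by 394 repeatedly:
  394^141=550  394^142=508  394^143=287
Found 287 at exponent 143.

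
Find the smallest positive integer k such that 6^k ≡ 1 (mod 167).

83

The order of 6 must divide p − 1 = 166 = 2 · 83.
Divisors: 1, 2, 83, 166.
Check each in increasing order: 6^1 ≡ 6;  6^2 ≡ 36;  6^83 ≡ 1.
Smallest exponent giving 1 is 83.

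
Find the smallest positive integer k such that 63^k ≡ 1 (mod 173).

The order of 63 must divide p − 1 = 172 = 2^2 · 43.
Divisors: 1, 2, 4, 43, 86, 172.
Check each in increasing order: 63^1 ≡ 63;  63^2 ≡ 163;  63^4 ≡ 100;  63^43 ≡ 80;  63^86 ≡ 172;  63^172 ≡ 1.
Smallest exponent giving 1 is 172.

172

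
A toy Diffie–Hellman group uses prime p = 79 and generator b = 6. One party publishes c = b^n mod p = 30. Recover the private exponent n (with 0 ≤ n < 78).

Successive powers of 6 modulo 79:
  6^0=1  6^1=6  6^2=36  6^3=58  6^4=32  6^5=34
  6^6=46  6^7=39  6^8=76  6^9=61  6^10=50  6^11=63
  6^12=62  6^13=56  6^14=20  6^15=41  6^16=9  6^17=54
  6^18=8  6^19=48  6^20=51  6^21=69  6^22=19  6^23=35
  6^24=52  6^25=75  6^26=55  6^27=14  6^28=5  6^29=30
So 6^29 ≡ 30 (mod 79), giving n = 29.

29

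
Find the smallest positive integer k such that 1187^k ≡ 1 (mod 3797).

The order of 1187 must divide p − 1 = 3796 = 2^2 · 13 · 73.
Divisors: 1, 2, 4, 13, 26, 52, 73, 146, 292, 949, 1898, 3796.
Check each in increasing order: 1187^1 ≡ 1187;  1187^2 ≡ 282;  1187^4 ≡ 3584;  1187^13 ≡ 1797;  1187^26 ≡ 1759;  1187^52 ≡ 3323;  1187^73 ≡ 742;  1187^146 ≡ 3796;  1187^292 ≡ 1.
Smallest exponent giving 1 is 292.

292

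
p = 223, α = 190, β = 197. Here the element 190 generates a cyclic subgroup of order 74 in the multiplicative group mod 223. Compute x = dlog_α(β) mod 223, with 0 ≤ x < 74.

2

Baby-step giant-step with m = ceil(sqrt(74)) = 9.
Baby table (190^j mod 223 for j=0..8):
  0:1  1:190  2:197  3:189  4:7  5:215  6:41  7:208
  8:49
Giant step factor: 190^(-9) ≡ 219 (mod 223).
Scan 197·219^i mod 223 for i = 0, 1, …:
  i=0: 197
Match at i=0, j=2: x = 0·9 + 2 = 2.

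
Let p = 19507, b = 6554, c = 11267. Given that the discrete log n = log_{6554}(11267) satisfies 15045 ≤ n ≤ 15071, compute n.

15048

Compute 6554^15045 mod 19507 = 6914, then multiply by 6554 repeatedly:
  6554^15045=6914  6554^15046=19102  6554^15047=18089  6554^15048=11267
Found 11267 at exponent 15048.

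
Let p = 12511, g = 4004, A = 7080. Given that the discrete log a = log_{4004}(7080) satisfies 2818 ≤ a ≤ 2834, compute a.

Compute 4004^2818 mod 12511 = 6511, then multiply by 4004 repeatedly:
  4004^2818=6511  4004^2819=9631  4004^2820=3622  4004^2821=2239  4004^2822=7080
Found 7080 at exponent 2822.

2822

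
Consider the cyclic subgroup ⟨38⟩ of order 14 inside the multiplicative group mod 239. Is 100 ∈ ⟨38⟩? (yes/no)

100 ∈ ⟨38⟩ iff 100^14 ≡ 1 (mod 239), since |⟨38⟩| = 14.
100^14 mod 239 = 1.
Since 1 = 1, 100 lies in the subgroup.

yes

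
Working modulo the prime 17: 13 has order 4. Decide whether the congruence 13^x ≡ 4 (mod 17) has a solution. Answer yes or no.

yes

⟨13⟩ has order 4; its elements mod 17 are {1, 4, 13, 16}.
4 is in this set.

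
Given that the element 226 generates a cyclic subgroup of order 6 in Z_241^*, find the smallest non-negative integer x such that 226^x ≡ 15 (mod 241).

Successive powers of 226 modulo 241:
  226^0=1  226^1=226  226^2=225  226^3=240  226^4=15
So 226^4 ≡ 15 (mod 241), giving x = 4.

4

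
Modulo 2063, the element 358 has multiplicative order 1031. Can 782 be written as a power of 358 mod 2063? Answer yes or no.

yes

782 ∈ ⟨358⟩ iff 782^1031 ≡ 1 (mod 2063), since |⟨358⟩| = 1031.
782^1031 mod 2063 = 1.
Since 1 = 1, 782 lies in the subgroup.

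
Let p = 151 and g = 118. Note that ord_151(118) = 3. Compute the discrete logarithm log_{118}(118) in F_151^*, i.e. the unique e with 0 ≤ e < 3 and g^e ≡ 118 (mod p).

1

Successive powers of 118 modulo 151:
  118^0=1  118^1=118
So 118^1 ≡ 118 (mod 151), giving e = 1.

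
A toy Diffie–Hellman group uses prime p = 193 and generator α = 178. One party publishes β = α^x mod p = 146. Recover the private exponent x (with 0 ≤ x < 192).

41

Baby-step giant-step with m = ceil(sqrt(192)) = 14.
Baby table (178^j mod 193 for j=0..13):
  0:1  1:178  2:32  3:99  4:59  5:80  6:151  7:51
  8:7  9:88  10:31  11:114  12:27  13:174
Giant step factor: 178^(-14) ≡ 107 (mod 193).
Scan 146·107^i mod 193 for i = 0, 1, …:
  i=0: 146   i=1: 182   i=2: 174
Match at i=2, j=13: x = 2·14 + 13 = 41.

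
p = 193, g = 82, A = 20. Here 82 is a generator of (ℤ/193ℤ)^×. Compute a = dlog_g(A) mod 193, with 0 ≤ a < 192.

45

Baby-step giant-step with m = ceil(sqrt(192)) = 14.
Baby table (82^j mod 193 for j=0..13):
  0:1  1:82  2:162  3:160  4:189  5:58  6:124  7:132
  8:16  9:154  10:83  11:51  12:129  13:156
Giant step factor: 82^(-14) ≡ 168 (mod 193).
Scan 20·168^i mod 193 for i = 0, 1, …:
  i=0: 20   i=1: 79   i=2: 148   i=3: 160
Match at i=3, j=3: a = 3·14 + 3 = 45.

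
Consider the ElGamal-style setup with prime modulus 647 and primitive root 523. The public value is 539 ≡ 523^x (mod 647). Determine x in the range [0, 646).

329

Baby-step giant-step with m = ceil(sqrt(646)) = 26.
Baby table (523^j mod 647 for j=0..25):
  0:1  1:523  2:495  3:85  4:459  5:20  6:108  7:195
  8:406  9:122  10:400  11:219  12:18  13:356  14:499  15:236
  16:498  17:360  18:3  19:275  20:191  21:255  22:83  23:60
  24:324  25:585
Giant step factor: 523^(-26) ≡ 332 (mod 647).
Scan 539·332^i mod 647 for i = 0, 1, …:
  i=0: 539   i=1: 376   i=2: 608   i=3: 639
  i=4: 579   i=5: 69   i=6: 263   i=7: 618
  i=8: 77   i=9: 331   i=10: 549   i=11: 461
  i=12: 360
Match at i=12, j=17: x = 12·26 + 17 = 329.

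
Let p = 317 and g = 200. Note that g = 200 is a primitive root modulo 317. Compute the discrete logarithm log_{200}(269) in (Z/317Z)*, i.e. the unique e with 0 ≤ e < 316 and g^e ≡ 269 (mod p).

Baby-step giant-step with m = ceil(sqrt(316)) = 18.
Baby table (200^j mod 317 for j=0..17):
  0:1  1:200  2:58  3:188  4:194  5:126  6:157  7:17
  8:230  9:35  10:26  11:128  12:240  13:133  14:289  15:106
  16:278  17:125
Giant step factor: 200^(-18) ≡ 258 (mod 317).
Scan 269·258^i mod 317 for i = 0, 1, …:
  i=0: 269   i=1: 296   i=2: 288   i=3: 126
Match at i=3, j=5: e = 3·18 + 5 = 59.

59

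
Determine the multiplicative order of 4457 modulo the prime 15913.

7956

The order of 4457 must divide p − 1 = 15912 = 2^3 · 3^2 · 13 · 17.
Divisors: 1, 2, 3, 4, 6, 8, 9, 12, 13, 17, 18, 24, 26, 34, 36, 39, 51, 52, 68, 72, 78, 102, 104, 117, 136, 153, 156, 204, 221, 234, 306, 312, 408, 442, 468, 612, 663, 884, 936, 1224, 1326, 1768, 1989, 2652, 3978, 5304, 7956, 15912.
Check each in increasing order: 4457^1 ≡ 4457;  4457^2 ≡ 5425;  4457^3 ≡ 7378;  4457^4 ≡ 7488;  4457^6 ≡ 12424;  4457^8 ≡ 8645;  4457^9 ≡ 5392;  4457^12 ≡ 15589;  4457^13 ≡ 4015;  4457^17 ≡ 4663;  4457^18 ≡ 613;  4457^24 ≡ 9498;  4457^26 ≡ 356;  4457^34 ≡ 6411;  4457^36 ≡ 9770;  4457^39 ≡ 13083;  4457^51 ≡ 9879;  4457^52 ≡ 15345;  4457^68 ≡ 13555;  4457^72 ≡ 6726;  4457^78 ≡ 4661;  4457^102 ≡ 212;  4457^104 ≡ 4364;  4457^117 ≡ 1247;  4457^136 ≡ 6527;  4457^153 ≡ 9745;  4457^156 ≡ 3676;  4457^204 ≡ 13118;  4457^221 ≡ 15575;  4457^234 ≡ 11448;  4457^306 ≡ 12154;  4457^312 ≡ 2839;  4457^408 ≡ 14655;  4457^442 ≡ 2853;  4457^468 ≡ 13149;  4457^612 ≡ 15250;  4457^663 ≡ 6379;  4457^884 ≡ 8066;  4457^936 ≡ 1456;  4457^1224 ≡ 9918;  4457^1326 ≡ 2100;  4457^1768 ≡ 8012;  4457^1989 ≡ 13067;  4457^2652 ≡ 2099;  4457^3978 ≡ 15912;  4457^5304 ≡ 13813;  4457^7956 ≡ 1.
Smallest exponent giving 1 is 7956.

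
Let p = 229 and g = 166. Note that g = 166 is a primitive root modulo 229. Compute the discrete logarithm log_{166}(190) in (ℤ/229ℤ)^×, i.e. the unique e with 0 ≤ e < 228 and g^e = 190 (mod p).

Baby-step giant-step with m = ceil(sqrt(228)) = 16.
Baby table (166^j mod 229 for j=0..15):
  0:1  1:166  2:76  3:21  4:51  5:222  6:212  7:155
  8:82  9:101  10:49  11:119  12:60  13:113  14:209  15:115
Giant step factor: 166^(-16) ≡ 149 (mod 229).
Scan 190·149^i mod 229 for i = 0, 1, …:
  i=0: 190   i=1: 143   i=2: 10   i=3: 116
  i=4: 109   i=5: 211   i=6: 66   i=7: 216
  i=8: 124   i=9: 156   i=10: 115
Match at i=10, j=15: e = 10·16 + 15 = 175.

175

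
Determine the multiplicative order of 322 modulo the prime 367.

61

The order of 322 must divide p − 1 = 366 = 2 · 3 · 61.
Divisors: 1, 2, 3, 6, 61, 122, 183, 366.
Check each in increasing order: 322^1 ≡ 322;  322^2 ≡ 190;  322^3 ≡ 258;  322^6 ≡ 137;  322^61 ≡ 1.
Smallest exponent giving 1 is 61.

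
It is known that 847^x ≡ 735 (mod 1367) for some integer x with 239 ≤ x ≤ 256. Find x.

Compute 847^239 mod 1367 = 1038, then multiply by 847 repeatedly:
  847^239=1038  847^240=205  847^241=26  847^242=150  847^243=1286
  847^244=1110  847^245=1041  847^246=12  847^247=595  847^248=909
  847^249=302  847^250=165  847^251=321  847^252=1221  847^253=735
Found 735 at exponent 253.

253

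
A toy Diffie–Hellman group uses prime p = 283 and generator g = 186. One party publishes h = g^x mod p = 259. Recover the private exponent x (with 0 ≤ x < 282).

17

Successive powers of 186 modulo 283:
  186^0=1  186^1=186  186^2=70  186^3=2  186^4=89  186^5=140
  186^6=4  186^7=178  186^8=280  186^9=8  186^10=73  186^11=277
  186^12=16  186^13=146  186^14=271  186^15=32  186^16=9  186^17=259
So 186^17 ≡ 259 (mod 283), giving x = 17.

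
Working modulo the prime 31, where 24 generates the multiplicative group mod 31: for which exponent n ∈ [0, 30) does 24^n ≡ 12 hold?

13

Successive powers of 24 modulo 31:
  24^0=1  24^1=24  24^2=18  24^3=29  24^4=14  24^5=26
  24^6=4  24^7=3  24^8=10  24^9=23  24^10=25  24^11=11
  24^12=16  24^13=12
So 24^13 ≡ 12 (mod 31), giving n = 13.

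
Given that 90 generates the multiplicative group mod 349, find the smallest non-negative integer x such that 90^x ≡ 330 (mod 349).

74

Baby-step giant-step with m = ceil(sqrt(348)) = 19.
Baby table (90^j mod 349 for j=0..18):
  0:1  1:90  2:73  3:288  4:94  5:84  6:231  7:199
  8:111  9:218  10:76  11:209  12:313  13:250  14:164  15:102
  16:106  17:117  18:60
Giant step factor: 90^(-19) ≡ 55 (mod 349).
Scan 330·55^i mod 349 for i = 0, 1, …:
  i=0: 330   i=1: 2   i=2: 110   i=3: 117
Match at i=3, j=17: x = 3·19 + 17 = 74.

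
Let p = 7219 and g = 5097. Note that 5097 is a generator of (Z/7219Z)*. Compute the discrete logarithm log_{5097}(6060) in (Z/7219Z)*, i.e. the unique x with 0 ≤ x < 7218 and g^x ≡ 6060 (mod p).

526

Baby-step giant-step with m = ceil(sqrt(7218)) = 85.
Baby table (5097^j mod 7219 for j=0..84):
  0:1  1:5097  2:5447  3:6304  4:6938  5:4324  6:7040  7:4450
  8:6771  9:4967  10:6985  11:5656  12:3165  13:4759  14:783  15:6063
  16:5791  17:5455  18:3766  19:7200  20:4223  21:4792  22:2947  23:5339
  24:4472  25:3401  26:2078  27:1293  28:6693  29:4446  30:821  31:4836
  32:3426  33:6780  34:307  35:5475  36:4640  37:636  38:361  39:6391
  40:2799  41:1759  42:6844  43:1660  44:352  45:3832  46:4309  47:2775
  48:2154  49:6058  50:1963  51:7096  52:1122  53:1386  54:4260  55:5687
  56:2354  57:360  58:1294  59:4571  60:2674  61:7125  62:4555  63:531
  64:6601  65:4757  66:5027  67:2388  68:402  69:6017  70:2337  71:339
  72:2542  73:5688  74:232  75:5807  76:379  77:4290  78:6998  79:6946
  80:1786  81:83  82:4349  83:4523  84:3464
Giant step factor: 5097^(-85) ≡ 7206 (mod 7219).
Scan 6060·7206^i mod 7219 for i = 0, 1, …:
  i=0: 6060   i=1: 629   i=2: 6261   i=3: 5235
  i=4: 4135   i=5: 3997   i=6: 5791
Match at i=6, j=16: x = 6·85 + 16 = 526.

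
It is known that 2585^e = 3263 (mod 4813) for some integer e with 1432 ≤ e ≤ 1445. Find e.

1441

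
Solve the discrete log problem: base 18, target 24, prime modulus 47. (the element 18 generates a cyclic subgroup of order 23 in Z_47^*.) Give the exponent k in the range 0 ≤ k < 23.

Successive powers of 18 modulo 47:
  18^0=1  18^1=18  18^2=42  18^3=4  18^4=25  18^5=27
  18^6=16  18^7=6  18^8=14  18^9=17  18^10=24
So 18^10 ≡ 24 (mod 47), giving k = 10.

10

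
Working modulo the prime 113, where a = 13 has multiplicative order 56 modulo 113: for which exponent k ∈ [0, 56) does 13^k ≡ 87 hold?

55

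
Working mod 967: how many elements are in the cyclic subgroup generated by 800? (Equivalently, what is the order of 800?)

161

The order of 800 must divide p − 1 = 966 = 2 · 3 · 7 · 23.
Divisors: 1, 2, 3, 6, 7, 14, 21, 23, 42, 46, 69, 138, 161, 322, 483, 966.
Check each in increasing order: 800^1 ≡ 800;  800^2 ≡ 813;  800^3 ≡ 576;  800^6 ≡ 95;  800^7 ≡ 574;  800^14 ≡ 696;  800^21 ≡ 133;  800^23 ≡ 792;  800^42 ≡ 283;  800^46 ≡ 648;  800^69 ≡ 706;  800^138 ≡ 431;  800^161 ≡ 1.
Smallest exponent giving 1 is 161.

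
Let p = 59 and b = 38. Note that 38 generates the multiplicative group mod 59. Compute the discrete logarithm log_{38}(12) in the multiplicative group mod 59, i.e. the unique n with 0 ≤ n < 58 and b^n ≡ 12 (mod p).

Baby-step giant-step with m = ceil(sqrt(58)) = 8.
Baby table (38^j mod 59 for j=0..7):
  0:1  1:38  2:28  3:2  4:17  5:56  6:4  7:34
Giant step factor: 38^(-8) ≡ 49 (mod 59).
Scan 12·49^i mod 59 for i = 0, 1, …:
  i=0: 12   i=1: 57   i=2: 20   i=3: 36
  i=4: 53   i=5: 1
Match at i=5, j=0: n = 5·8 + 0 = 40.

40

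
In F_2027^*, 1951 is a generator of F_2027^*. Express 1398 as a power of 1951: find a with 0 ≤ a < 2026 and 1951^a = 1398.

1250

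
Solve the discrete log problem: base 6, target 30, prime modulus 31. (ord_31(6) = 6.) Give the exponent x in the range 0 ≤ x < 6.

Successive powers of 6 modulo 31:
  6^0=1  6^1=6  6^2=5  6^3=30
So 6^3 ≡ 30 (mod 31), giving x = 3.

3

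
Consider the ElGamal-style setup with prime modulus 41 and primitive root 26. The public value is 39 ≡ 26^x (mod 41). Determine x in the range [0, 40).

38

Successive powers of 26 modulo 41:
  26^0=1  26^1=26  26^2=20  26^3=28  26^4=31  26^5=27
  26^6=5  26^7=7  26^8=18  26^9=17  26^10=32  26^11=12
  26^12=25  26^13=35  26^14=8  26^15=3  26^16=37  26^17=19
  26^18=2  26^19=11  26^20=40  26^21=15  26^22=21  26^23=13
  26^24=10  26^25=14  26^26=36  26^27=34  26^28=23  26^29=24
  26^30=9  26^31=29  26^32=16  26^33=6  26^34=33  26^35=38
  26^36=4  26^37=22  26^38=39
So 26^38 ≡ 39 (mod 41), giving x = 38.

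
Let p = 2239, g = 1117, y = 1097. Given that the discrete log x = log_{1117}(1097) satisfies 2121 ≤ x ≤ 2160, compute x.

2127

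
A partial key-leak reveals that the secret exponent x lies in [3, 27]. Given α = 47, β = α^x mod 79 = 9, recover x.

4

Compute 47^3 mod 79 = 17, then multiply by 47 repeatedly:
  47^3=17  47^4=9
Found 9 at exponent 4.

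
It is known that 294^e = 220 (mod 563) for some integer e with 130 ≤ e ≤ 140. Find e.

Compute 294^130 mod 563 = 121, then multiply by 294 repeatedly:
  294^130=121  294^131=105  294^132=468  294^133=220
Found 220 at exponent 133.

133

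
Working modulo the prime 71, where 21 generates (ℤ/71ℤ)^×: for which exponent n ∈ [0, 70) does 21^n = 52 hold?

33

Baby-step giant-step with m = ceil(sqrt(70)) = 9.
Baby table (21^j mod 71 for j=0..8):
  0:1  1:21  2:15  3:31  4:12  5:39  6:38  7:17
  8:2
Giant step factor: 21^(-9) ≡ 22 (mod 71).
Scan 52·22^i mod 71 for i = 0, 1, …:
  i=0: 52   i=1: 8   i=2: 34   i=3: 38
Match at i=3, j=6: n = 3·9 + 6 = 33.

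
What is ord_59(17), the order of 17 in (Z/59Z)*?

29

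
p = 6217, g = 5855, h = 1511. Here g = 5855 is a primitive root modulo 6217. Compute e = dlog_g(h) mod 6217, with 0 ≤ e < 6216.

Baby-step giant-step with m = ceil(sqrt(6216)) = 79.
Baby table (5855^j mod 6217 for j=0..78):
  0:1  1:5855  2:487  3:3999  4:923  5:1592  6:1877  7:4396
  8:200  9:2204  10:4145  11:4024  12:4307  13:1333  14:2380  15:2603
  16:2698  17:5610  18:2139  19:2807  20:3454  21:5486  22:3508  23:4589
  24:4938  25:2940  26:5044  27:1870  28:713  29:3008  30:5296  31:3901
  32:5314  33:3602  34:1646  35:980  36:5826  37:4768  38:2310  39:3075
  40:5910  41:5445  42:5916  43:3273  44:2621  45:2399  46:1942  47:5734
  48:770  49:1025  50:1970  51:1815  52:1972  53:1091  54:2946  55:2872
  56:4792  57:6056  58:2329  59:2414  60:2729  61:605  62:4802  63:2436
  64:982  65:5102  66:5742  67:4091  68:4921  69:2877  70:2982  71:2274
  72:3673  73:812  74:4472  75:3773  76:1914  77:3436  78:5785
Giant step factor: 5855^(-79) ≡ 6029 (mod 6217).
Scan 1511·6029^i mod 6217 for i = 0, 1, …:
  i=0: 1511   i=1: 1914
Match at i=1, j=76: e = 1·79 + 76 = 155.

155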